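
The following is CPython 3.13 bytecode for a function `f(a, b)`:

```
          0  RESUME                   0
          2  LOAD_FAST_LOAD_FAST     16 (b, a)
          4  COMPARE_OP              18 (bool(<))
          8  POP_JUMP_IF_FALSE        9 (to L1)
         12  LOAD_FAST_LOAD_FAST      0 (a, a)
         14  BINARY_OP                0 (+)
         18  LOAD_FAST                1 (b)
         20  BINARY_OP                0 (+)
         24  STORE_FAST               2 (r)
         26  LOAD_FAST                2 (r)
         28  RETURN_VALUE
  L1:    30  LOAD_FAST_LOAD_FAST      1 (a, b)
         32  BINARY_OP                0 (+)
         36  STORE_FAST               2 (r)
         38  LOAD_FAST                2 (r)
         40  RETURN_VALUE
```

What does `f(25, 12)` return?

62

LOAD_FAST_LOAD_FAST b,a → push 12,25. Stack: [12, 25]
COMPARE_OP bool(<) → 12 vs 25 = True. Stack: [True]
POP_JUMP_IF_FALSE → pop True; no jump. Stack: []
LOAD_FAST_LOAD_FAST a,a → push 25,25. Stack: [25, 25]
BINARY_OP + → 25 + 25 = 50. Stack: [50]
LOAD_FAST b → push 12. Stack: [50, 12]
BINARY_OP + → 50 + 12 = 62. Stack: [62]
STORE_FAST r → r=62. Stack: []
LOAD_FAST r → push 62. Stack: [62]
RETURN_VALUE → return 62.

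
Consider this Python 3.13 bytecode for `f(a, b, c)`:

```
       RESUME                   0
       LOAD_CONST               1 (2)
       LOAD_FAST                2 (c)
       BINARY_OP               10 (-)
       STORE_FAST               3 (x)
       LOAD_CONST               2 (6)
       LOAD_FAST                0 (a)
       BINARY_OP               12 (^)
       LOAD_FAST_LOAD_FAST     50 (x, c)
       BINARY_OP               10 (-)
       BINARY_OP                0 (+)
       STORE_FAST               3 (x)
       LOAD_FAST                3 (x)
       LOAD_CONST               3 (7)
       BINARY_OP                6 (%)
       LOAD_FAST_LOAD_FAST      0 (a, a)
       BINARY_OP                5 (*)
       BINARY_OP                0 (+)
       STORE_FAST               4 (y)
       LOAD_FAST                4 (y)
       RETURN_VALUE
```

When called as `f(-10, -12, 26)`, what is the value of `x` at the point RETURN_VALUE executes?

LOAD_CONST → push 2. Stack: [2]
LOAD_FAST c → push 26. Stack: [2, 26]
BINARY_OP - → 2 - 26 = -24. Stack: [-24]
STORE_FAST x → x=-24. Stack: []
LOAD_CONST → push 6. Stack: [6]
LOAD_FAST a → push -10. Stack: [6, -10]
BINARY_OP ^ → 6 ^ -10 = -16. Stack: [-16]
LOAD_FAST_LOAD_FAST x,c → push -24,26. Stack: [-16, -24, 26]
BINARY_OP - → -24 - 26 = -50. Stack: [-16, -50]
BINARY_OP + → -16 + -50 = -66. Stack: [-66]
STORE_FAST x → x=-66. Stack: []
LOAD_FAST x → push -66. Stack: [-66]
LOAD_CONST → push 7. Stack: [-66, 7]
BINARY_OP % → -66 % 7 = 4. Stack: [4]
LOAD_FAST_LOAD_FAST a,a → push -10,-10. Stack: [4, -10, -10]
BINARY_OP * → -10 * -10 = 100. Stack: [4, 100]
BINARY_OP + → 4 + 100 = 104. Stack: [104]
STORE_FAST y → y=104. Stack: []
LOAD_FAST y → push 104. Stack: [104]
RETURN_VALUE → return 104.

-66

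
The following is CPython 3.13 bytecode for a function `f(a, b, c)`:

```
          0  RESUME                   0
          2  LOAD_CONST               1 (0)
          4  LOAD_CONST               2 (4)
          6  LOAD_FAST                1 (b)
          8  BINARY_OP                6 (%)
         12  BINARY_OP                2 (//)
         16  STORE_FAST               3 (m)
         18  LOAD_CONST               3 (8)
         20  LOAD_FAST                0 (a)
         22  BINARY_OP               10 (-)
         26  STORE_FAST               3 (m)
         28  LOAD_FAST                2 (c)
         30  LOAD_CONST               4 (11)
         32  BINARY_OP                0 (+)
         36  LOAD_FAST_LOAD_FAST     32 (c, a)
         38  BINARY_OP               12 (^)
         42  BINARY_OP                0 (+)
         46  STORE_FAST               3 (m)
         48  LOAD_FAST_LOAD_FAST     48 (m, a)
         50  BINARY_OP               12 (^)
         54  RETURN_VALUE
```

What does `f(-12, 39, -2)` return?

LOAD_CONST → push 0. Stack: [0]
LOAD_CONST → push 4. Stack: [0, 4]
LOAD_FAST b → push 39. Stack: [0, 4, 39]
BINARY_OP % → 4 % 39 = 4. Stack: [0, 4]
BINARY_OP // → 0 // 4 = 0. Stack: [0]
STORE_FAST m → m=0. Stack: []
LOAD_CONST → push 8. Stack: [8]
LOAD_FAST a → push -12. Stack: [8, -12]
BINARY_OP - → 8 - -12 = 20. Stack: [20]
STORE_FAST m → m=20. Stack: []
LOAD_FAST c → push -2. Stack: [-2]
LOAD_CONST → push 11. Stack: [-2, 11]
BINARY_OP + → -2 + 11 = 9. Stack: [9]
LOAD_FAST_LOAD_FAST c,a → push -2,-12. Stack: [9, -2, -12]
BINARY_OP ^ → -2 ^ -12 = 10. Stack: [9, 10]
BINARY_OP + → 9 + 10 = 19. Stack: [19]
STORE_FAST m → m=19. Stack: []
LOAD_FAST_LOAD_FAST m,a → push 19,-12. Stack: [19, -12]
BINARY_OP ^ → 19 ^ -12 = -25. Stack: [-25]
RETURN_VALUE → return -25.

-25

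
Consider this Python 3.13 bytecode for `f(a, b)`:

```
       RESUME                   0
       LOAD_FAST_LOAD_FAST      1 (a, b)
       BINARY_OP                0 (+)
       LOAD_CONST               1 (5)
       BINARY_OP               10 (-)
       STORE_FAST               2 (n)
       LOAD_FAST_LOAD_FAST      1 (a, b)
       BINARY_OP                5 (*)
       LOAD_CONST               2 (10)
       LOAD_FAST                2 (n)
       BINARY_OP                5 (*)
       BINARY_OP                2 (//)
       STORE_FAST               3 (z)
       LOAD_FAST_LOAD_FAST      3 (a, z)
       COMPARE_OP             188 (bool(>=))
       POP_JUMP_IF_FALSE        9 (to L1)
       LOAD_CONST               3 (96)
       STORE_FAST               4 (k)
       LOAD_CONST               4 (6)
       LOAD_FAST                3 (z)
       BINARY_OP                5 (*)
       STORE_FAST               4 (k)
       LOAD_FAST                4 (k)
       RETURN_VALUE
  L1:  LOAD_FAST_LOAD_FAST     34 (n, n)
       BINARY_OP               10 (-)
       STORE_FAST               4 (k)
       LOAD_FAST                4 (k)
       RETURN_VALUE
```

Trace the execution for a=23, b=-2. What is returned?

-6

LOAD_FAST_LOAD_FAST a,b → push 23,-2. Stack: [23, -2]
BINARY_OP + → 23 + -2 = 21. Stack: [21]
LOAD_CONST → push 5. Stack: [21, 5]
BINARY_OP - → 21 - 5 = 16. Stack: [16]
STORE_FAST n → n=16. Stack: []
LOAD_FAST_LOAD_FAST a,b → push 23,-2. Stack: [23, -2]
BINARY_OP * → 23 * -2 = -46. Stack: [-46]
LOAD_CONST → push 10. Stack: [-46, 10]
LOAD_FAST n → push 16. Stack: [-46, 10, 16]
BINARY_OP * → 10 * 16 = 160. Stack: [-46, 160]
BINARY_OP // → -46 // 160 = -1. Stack: [-1]
STORE_FAST z → z=-1. Stack: []
LOAD_FAST_LOAD_FAST a,z → push 23,-1. Stack: [23, -1]
COMPARE_OP bool(>=) → 23 vs -1 = True. Stack: [True]
POP_JUMP_IF_FALSE → pop True; no jump. Stack: []
LOAD_CONST → push 96. Stack: [96]
STORE_FAST k → k=96. Stack: []
LOAD_CONST → push 6. Stack: [6]
LOAD_FAST z → push -1. Stack: [6, -1]
BINARY_OP * → 6 * -1 = -6. Stack: [-6]
STORE_FAST k → k=-6. Stack: []
LOAD_FAST k → push -6. Stack: [-6]
RETURN_VALUE → return -6.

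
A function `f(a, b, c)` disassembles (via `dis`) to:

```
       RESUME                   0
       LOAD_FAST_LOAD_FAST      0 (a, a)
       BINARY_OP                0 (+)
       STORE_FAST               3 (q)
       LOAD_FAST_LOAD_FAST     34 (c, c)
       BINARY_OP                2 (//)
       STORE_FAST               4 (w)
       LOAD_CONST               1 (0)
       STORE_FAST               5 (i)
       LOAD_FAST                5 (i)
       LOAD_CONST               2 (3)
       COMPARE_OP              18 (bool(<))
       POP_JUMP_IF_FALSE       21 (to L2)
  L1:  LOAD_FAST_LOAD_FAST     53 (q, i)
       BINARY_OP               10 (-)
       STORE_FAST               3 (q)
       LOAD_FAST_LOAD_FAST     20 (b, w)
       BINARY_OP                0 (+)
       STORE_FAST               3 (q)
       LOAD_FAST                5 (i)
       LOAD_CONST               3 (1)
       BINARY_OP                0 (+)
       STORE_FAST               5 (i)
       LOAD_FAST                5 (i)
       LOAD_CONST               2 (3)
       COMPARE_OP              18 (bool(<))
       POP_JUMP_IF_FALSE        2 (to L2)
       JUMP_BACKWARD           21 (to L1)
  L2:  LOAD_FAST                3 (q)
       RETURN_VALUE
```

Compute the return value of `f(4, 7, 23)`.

LOAD_FAST_LOAD_FAST a,a → push 4,4. Stack: [4, 4]
BINARY_OP + → 4 + 4 = 8. Stack: [8]
STORE_FAST q → q=8. Stack: []
LOAD_FAST_LOAD_FAST c,c → push 23,23. Stack: [23, 23]
BINARY_OP // → 23 // 23 = 1. Stack: [1]
STORE_FAST w → w=1. Stack: []
LOAD_CONST → push 0. Stack: [0]
STORE_FAST i → i=0. Stack: []
LOAD_FAST i → push 0. Stack: [0]
LOAD_CONST → push 3. Stack: [0, 3]
COMPARE_OP bool(<) → 0 vs 3 = True. Stack: [True]
POP_JUMP_IF_FALSE → pop True; no jump. Stack: []
LOAD_FAST_LOAD_FAST q,i → push 8,0. Stack: [8, 0]
BINARY_OP - → 8 - 0 = 8. Stack: [8]
STORE_FAST q → q=8. Stack: []
LOAD_FAST_LOAD_FAST b,w → push 7,1. Stack: [7, 1]
BINARY_OP + → 7 + 1 = 8. Stack: [8]
STORE_FAST q → q=8. Stack: []
LOAD_FAST i → push 0. Stack: [0]
LOAD_CONST → push 1. Stack: [0, 1]
BINARY_OP + → 0 + 1 = 1. Stack: [1]
STORE_FAST i → i=1. Stack: []
LOAD_FAST i → push 1. Stack: [1]
LOAD_CONST → push 3. Stack: [1, 3]
COMPARE_OP bool(<) → 1 vs 3 = True. Stack: [True]
POP_JUMP_IF_FALSE → pop True; no jump. Stack: []
LOAD_FAST_LOAD_FAST q,i → push 8,1. Stack: [8, 1]
BINARY_OP - → 8 - 1 = 7. Stack: [7]
STORE_FAST q → q=7. Stack: []
LOAD_FAST_LOAD_FAST b,w → push 7,1. Stack: [7, 1]
BINARY_OP + → 7 + 1 = 8. Stack: [8]
STORE_FAST q → q=8. Stack: []
LOAD_FAST i → push 1. Stack: [1]
LOAD_CONST → push 1. Stack: [1, 1]
BINARY_OP + → 1 + 1 = 2. Stack: [2]
STORE_FAST i → i=2. Stack: []
LOAD_FAST i → push 2. Stack: [2]
LOAD_CONST → push 3. Stack: [2, 3]
COMPARE_OP bool(<) → 2 vs 3 = True. Stack: [True]
POP_JUMP_IF_FALSE → pop True; no jump. Stack: []
LOAD_FAST_LOAD_FAST q,i → push 8,2. Stack: [8, 2]
BINARY_OP - → 8 - 2 = 6. Stack: [6]
STORE_FAST q → q=6. Stack: []
LOAD_FAST_LOAD_FAST b,w → push 7,1. Stack: [7, 1]
BINARY_OP + → 7 + 1 = 8. Stack: [8]
STORE_FAST q → q=8. Stack: []
LOAD_FAST i → push 2. Stack: [2]
LOAD_CONST → push 1. Stack: [2, 1]
BINARY_OP + → 2 + 1 = 3. Stack: [3]
STORE_FAST i → i=3. Stack: []
LOAD_FAST i → push 3. Stack: [3]
LOAD_CONST → push 3. Stack: [3, 3]
COMPARE_OP bool(<) → 3 vs 3 = False. Stack: [False]
POP_JUMP_IF_FALSE → pop False; jump. Stack: []
LOAD_FAST q → push 8. Stack: [8]
RETURN_VALUE → return 8.

8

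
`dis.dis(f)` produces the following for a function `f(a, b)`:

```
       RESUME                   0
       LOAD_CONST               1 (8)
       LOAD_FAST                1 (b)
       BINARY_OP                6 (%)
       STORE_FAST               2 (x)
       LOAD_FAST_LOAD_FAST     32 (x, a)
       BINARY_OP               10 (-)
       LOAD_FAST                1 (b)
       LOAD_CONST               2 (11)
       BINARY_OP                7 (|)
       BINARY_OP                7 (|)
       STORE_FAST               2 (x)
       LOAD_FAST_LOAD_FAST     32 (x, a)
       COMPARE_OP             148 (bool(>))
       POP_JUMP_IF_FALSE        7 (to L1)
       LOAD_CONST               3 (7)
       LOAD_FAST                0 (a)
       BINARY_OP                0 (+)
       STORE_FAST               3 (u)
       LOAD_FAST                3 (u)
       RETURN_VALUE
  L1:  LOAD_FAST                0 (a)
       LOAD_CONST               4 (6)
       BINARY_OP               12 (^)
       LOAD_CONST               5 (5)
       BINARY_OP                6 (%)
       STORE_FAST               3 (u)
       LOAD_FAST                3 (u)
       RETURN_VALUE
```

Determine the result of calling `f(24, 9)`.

LOAD_CONST → push 8. Stack: [8]
LOAD_FAST b → push 9. Stack: [8, 9]
BINARY_OP % → 8 % 9 = 8. Stack: [8]
STORE_FAST x → x=8. Stack: []
LOAD_FAST_LOAD_FAST x,a → push 8,24. Stack: [8, 24]
BINARY_OP - → 8 - 24 = -16. Stack: [-16]
LOAD_FAST b → push 9. Stack: [-16, 9]
LOAD_CONST → push 11. Stack: [-16, 9, 11]
BINARY_OP | → 9 | 11 = 11. Stack: [-16, 11]
BINARY_OP | → -16 | 11 = -5. Stack: [-5]
STORE_FAST x → x=-5. Stack: []
LOAD_FAST_LOAD_FAST x,a → push -5,24. Stack: [-5, 24]
COMPARE_OP bool(>) → -5 vs 24 = False. Stack: [False]
POP_JUMP_IF_FALSE → pop False; jump. Stack: []
LOAD_FAST a → push 24. Stack: [24]
LOAD_CONST → push 6. Stack: [24, 6]
BINARY_OP ^ → 24 ^ 6 = 30. Stack: [30]
LOAD_CONST → push 5. Stack: [30, 5]
BINARY_OP % → 30 % 5 = 0. Stack: [0]
STORE_FAST u → u=0. Stack: []
LOAD_FAST u → push 0. Stack: [0]
RETURN_VALUE → return 0.

0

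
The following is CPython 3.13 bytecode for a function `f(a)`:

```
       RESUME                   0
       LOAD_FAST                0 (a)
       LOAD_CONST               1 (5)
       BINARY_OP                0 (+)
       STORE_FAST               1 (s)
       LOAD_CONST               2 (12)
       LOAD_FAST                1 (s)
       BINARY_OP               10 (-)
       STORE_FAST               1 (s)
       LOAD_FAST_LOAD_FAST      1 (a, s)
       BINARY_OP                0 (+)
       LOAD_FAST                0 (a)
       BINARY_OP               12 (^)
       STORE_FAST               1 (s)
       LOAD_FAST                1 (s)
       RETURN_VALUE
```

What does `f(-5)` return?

LOAD_FAST a → push -5. Stack: [-5]
LOAD_CONST → push 5. Stack: [-5, 5]
BINARY_OP + → -5 + 5 = 0. Stack: [0]
STORE_FAST s → s=0. Stack: []
LOAD_CONST → push 12. Stack: [12]
LOAD_FAST s → push 0. Stack: [12, 0]
BINARY_OP - → 12 - 0 = 12. Stack: [12]
STORE_FAST s → s=12. Stack: []
LOAD_FAST_LOAD_FAST a,s → push -5,12. Stack: [-5, 12]
BINARY_OP + → -5 + 12 = 7. Stack: [7]
LOAD_FAST a → push -5. Stack: [7, -5]
BINARY_OP ^ → 7 ^ -5 = -4. Stack: [-4]
STORE_FAST s → s=-4. Stack: []
LOAD_FAST s → push -4. Stack: [-4]
RETURN_VALUE → return -4.

-4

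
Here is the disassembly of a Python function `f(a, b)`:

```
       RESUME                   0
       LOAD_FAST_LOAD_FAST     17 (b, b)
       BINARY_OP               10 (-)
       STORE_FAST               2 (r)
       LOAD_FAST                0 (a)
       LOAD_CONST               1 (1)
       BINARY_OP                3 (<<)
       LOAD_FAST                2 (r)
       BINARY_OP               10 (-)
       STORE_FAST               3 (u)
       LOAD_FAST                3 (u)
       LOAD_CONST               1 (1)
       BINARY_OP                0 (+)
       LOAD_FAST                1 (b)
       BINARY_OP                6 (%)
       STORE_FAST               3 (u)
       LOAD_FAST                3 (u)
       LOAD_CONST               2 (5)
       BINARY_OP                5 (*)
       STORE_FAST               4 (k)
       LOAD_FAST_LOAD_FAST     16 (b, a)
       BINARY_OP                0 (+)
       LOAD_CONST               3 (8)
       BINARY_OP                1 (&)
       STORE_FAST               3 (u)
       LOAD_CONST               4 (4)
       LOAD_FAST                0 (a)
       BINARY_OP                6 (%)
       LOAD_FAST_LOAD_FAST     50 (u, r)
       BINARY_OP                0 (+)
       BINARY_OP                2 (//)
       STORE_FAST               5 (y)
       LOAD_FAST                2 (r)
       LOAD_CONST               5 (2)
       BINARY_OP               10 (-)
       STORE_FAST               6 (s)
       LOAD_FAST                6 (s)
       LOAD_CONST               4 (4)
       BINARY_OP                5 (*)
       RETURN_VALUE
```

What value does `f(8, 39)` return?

LOAD_FAST_LOAD_FAST b,b → push 39,39. Stack: [39, 39]
BINARY_OP - → 39 - 39 = 0. Stack: [0]
STORE_FAST r → r=0. Stack: []
LOAD_FAST a → push 8. Stack: [8]
LOAD_CONST → push 1. Stack: [8, 1]
BINARY_OP << → 8 << 1 = 16. Stack: [16]
LOAD_FAST r → push 0. Stack: [16, 0]
BINARY_OP - → 16 - 0 = 16. Stack: [16]
STORE_FAST u → u=16. Stack: []
LOAD_FAST u → push 16. Stack: [16]
LOAD_CONST → push 1. Stack: [16, 1]
BINARY_OP + → 16 + 1 = 17. Stack: [17]
LOAD_FAST b → push 39. Stack: [17, 39]
BINARY_OP % → 17 % 39 = 17. Stack: [17]
STORE_FAST u → u=17. Stack: []
LOAD_FAST u → push 17. Stack: [17]
LOAD_CONST → push 5. Stack: [17, 5]
BINARY_OP * → 17 * 5 = 85. Stack: [85]
STORE_FAST k → k=85. Stack: []
LOAD_FAST_LOAD_FAST b,a → push 39,8. Stack: [39, 8]
BINARY_OP + → 39 + 8 = 47. Stack: [47]
LOAD_CONST → push 8. Stack: [47, 8]
BINARY_OP & → 47 & 8 = 8. Stack: [8]
STORE_FAST u → u=8. Stack: []
LOAD_CONST → push 4. Stack: [4]
LOAD_FAST a → push 8. Stack: [4, 8]
BINARY_OP % → 4 % 8 = 4. Stack: [4]
LOAD_FAST_LOAD_FAST u,r → push 8,0. Stack: [4, 8, 0]
BINARY_OP + → 8 + 0 = 8. Stack: [4, 8]
BINARY_OP // → 4 // 8 = 0. Stack: [0]
STORE_FAST y → y=0. Stack: []
LOAD_FAST r → push 0. Stack: [0]
LOAD_CONST → push 2. Stack: [0, 2]
BINARY_OP - → 0 - 2 = -2. Stack: [-2]
STORE_FAST s → s=-2. Stack: []
LOAD_FAST s → push -2. Stack: [-2]
LOAD_CONST → push 4. Stack: [-2, 4]
BINARY_OP * → -2 * 4 = -8. Stack: [-8]
RETURN_VALUE → return -8.

-8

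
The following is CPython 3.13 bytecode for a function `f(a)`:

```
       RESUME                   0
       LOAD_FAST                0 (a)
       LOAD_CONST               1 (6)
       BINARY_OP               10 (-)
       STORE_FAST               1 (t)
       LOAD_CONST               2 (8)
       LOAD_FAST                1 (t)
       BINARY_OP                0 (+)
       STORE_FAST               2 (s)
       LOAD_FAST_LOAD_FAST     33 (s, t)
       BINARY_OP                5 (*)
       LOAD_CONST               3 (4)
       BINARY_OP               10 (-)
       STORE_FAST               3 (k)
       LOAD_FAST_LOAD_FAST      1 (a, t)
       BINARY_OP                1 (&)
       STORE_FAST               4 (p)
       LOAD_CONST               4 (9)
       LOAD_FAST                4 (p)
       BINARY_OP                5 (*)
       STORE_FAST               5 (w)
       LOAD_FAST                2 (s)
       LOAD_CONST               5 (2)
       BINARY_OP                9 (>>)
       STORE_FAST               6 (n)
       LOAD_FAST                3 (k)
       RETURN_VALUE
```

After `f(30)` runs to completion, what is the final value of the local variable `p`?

LOAD_FAST a → push 30. Stack: [30]
LOAD_CONST → push 6. Stack: [30, 6]
BINARY_OP - → 30 - 6 = 24. Stack: [24]
STORE_FAST t → t=24. Stack: []
LOAD_CONST → push 8. Stack: [8]
LOAD_FAST t → push 24. Stack: [8, 24]
BINARY_OP + → 8 + 24 = 32. Stack: [32]
STORE_FAST s → s=32. Stack: []
LOAD_FAST_LOAD_FAST s,t → push 32,24. Stack: [32, 24]
BINARY_OP * → 32 * 24 = 768. Stack: [768]
LOAD_CONST → push 4. Stack: [768, 4]
BINARY_OP - → 768 - 4 = 764. Stack: [764]
STORE_FAST k → k=764. Stack: []
LOAD_FAST_LOAD_FAST a,t → push 30,24. Stack: [30, 24]
BINARY_OP & → 30 & 24 = 24. Stack: [24]
STORE_FAST p → p=24. Stack: []
LOAD_CONST → push 9. Stack: [9]
LOAD_FAST p → push 24. Stack: [9, 24]
BINARY_OP * → 9 * 24 = 216. Stack: [216]
STORE_FAST w → w=216. Stack: []
LOAD_FAST s → push 32. Stack: [32]
LOAD_CONST → push 2. Stack: [32, 2]
BINARY_OP >> → 32 >> 2 = 8. Stack: [8]
STORE_FAST n → n=8. Stack: []
LOAD_FAST k → push 764. Stack: [764]
RETURN_VALUE → return 764.

24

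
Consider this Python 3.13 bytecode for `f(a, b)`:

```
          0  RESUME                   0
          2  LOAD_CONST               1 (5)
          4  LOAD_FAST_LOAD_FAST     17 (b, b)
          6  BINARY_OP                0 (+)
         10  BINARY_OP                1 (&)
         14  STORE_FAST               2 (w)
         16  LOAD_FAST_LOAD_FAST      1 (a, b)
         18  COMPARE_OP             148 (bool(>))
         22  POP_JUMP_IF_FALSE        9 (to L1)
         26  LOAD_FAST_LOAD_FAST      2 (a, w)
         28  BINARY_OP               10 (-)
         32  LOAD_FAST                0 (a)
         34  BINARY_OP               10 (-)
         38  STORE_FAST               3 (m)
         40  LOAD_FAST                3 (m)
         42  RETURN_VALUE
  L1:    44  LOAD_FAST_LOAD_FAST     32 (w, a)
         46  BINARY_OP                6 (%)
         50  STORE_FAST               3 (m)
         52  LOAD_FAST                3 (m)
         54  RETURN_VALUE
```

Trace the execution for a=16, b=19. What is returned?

LOAD_CONST → push 5. Stack: [5]
LOAD_FAST_LOAD_FAST b,b → push 19,19. Stack: [5, 19, 19]
BINARY_OP + → 19 + 19 = 38. Stack: [5, 38]
BINARY_OP & → 5 & 38 = 4. Stack: [4]
STORE_FAST w → w=4. Stack: []
LOAD_FAST_LOAD_FAST a,b → push 16,19. Stack: [16, 19]
COMPARE_OP bool(>) → 16 vs 19 = False. Stack: [False]
POP_JUMP_IF_FALSE → pop False; jump. Stack: []
LOAD_FAST_LOAD_FAST w,a → push 4,16. Stack: [4, 16]
BINARY_OP % → 4 % 16 = 4. Stack: [4]
STORE_FAST m → m=4. Stack: []
LOAD_FAST m → push 4. Stack: [4]
RETURN_VALUE → return 4.

4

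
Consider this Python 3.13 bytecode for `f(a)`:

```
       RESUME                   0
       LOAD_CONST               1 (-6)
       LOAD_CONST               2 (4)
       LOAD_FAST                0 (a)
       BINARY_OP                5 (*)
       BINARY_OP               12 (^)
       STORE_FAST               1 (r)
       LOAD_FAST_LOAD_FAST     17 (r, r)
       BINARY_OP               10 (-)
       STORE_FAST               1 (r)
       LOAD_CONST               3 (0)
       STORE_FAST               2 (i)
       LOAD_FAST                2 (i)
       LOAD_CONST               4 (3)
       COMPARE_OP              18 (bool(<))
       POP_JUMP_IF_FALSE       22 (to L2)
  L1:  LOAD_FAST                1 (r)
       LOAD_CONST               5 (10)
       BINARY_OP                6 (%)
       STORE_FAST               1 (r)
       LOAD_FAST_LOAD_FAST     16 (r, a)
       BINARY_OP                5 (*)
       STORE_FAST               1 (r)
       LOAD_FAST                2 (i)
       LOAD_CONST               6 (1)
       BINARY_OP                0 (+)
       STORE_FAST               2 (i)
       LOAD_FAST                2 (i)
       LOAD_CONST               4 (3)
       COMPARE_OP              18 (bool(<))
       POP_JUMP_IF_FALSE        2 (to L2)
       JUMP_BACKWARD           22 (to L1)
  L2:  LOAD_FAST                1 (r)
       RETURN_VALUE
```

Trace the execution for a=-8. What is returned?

LOAD_CONST → push -6. Stack: [-6]
LOAD_CONST → push 4. Stack: [-6, 4]
LOAD_FAST a → push -8. Stack: [-6, 4, -8]
BINARY_OP * → 4 * -8 = -32. Stack: [-6, -32]
BINARY_OP ^ → -6 ^ -32 = 26. Stack: [26]
STORE_FAST r → r=26. Stack: []
LOAD_FAST_LOAD_FAST r,r → push 26,26. Stack: [26, 26]
BINARY_OP - → 26 - 26 = 0. Stack: [0]
STORE_FAST r → r=0. Stack: []
LOAD_CONST → push 0. Stack: [0]
STORE_FAST i → i=0. Stack: []
LOAD_FAST i → push 0. Stack: [0]
LOAD_CONST → push 3. Stack: [0, 3]
COMPARE_OP bool(<) → 0 vs 3 = True. Stack: [True]
POP_JUMP_IF_FALSE → pop True; no jump. Stack: []
LOAD_FAST r → push 0. Stack: [0]
LOAD_CONST → push 10. Stack: [0, 10]
BINARY_OP % → 0 % 10 = 0. Stack: [0]
STORE_FAST r → r=0. Stack: []
LOAD_FAST_LOAD_FAST r,a → push 0,-8. Stack: [0, -8]
BINARY_OP * → 0 * -8 = 0. Stack: [0]
STORE_FAST r → r=0. Stack: []
LOAD_FAST i → push 0. Stack: [0]
LOAD_CONST → push 1. Stack: [0, 1]
BINARY_OP + → 0 + 1 = 1. Stack: [1]
STORE_FAST i → i=1. Stack: []
LOAD_FAST i → push 1. Stack: [1]
LOAD_CONST → push 3. Stack: [1, 3]
COMPARE_OP bool(<) → 1 vs 3 = True. Stack: [True]
POP_JUMP_IF_FALSE → pop True; no jump. Stack: []
LOAD_FAST r → push 0. Stack: [0]
LOAD_CONST → push 10. Stack: [0, 10]
BINARY_OP % → 0 % 10 = 0. Stack: [0]
STORE_FAST r → r=0. Stack: []
LOAD_FAST_LOAD_FAST r,a → push 0,-8. Stack: [0, -8]
BINARY_OP * → 0 * -8 = 0. Stack: [0]
STORE_FAST r → r=0. Stack: []
LOAD_FAST i → push 1. Stack: [1]
LOAD_CONST → push 1. Stack: [1, 1]
BINARY_OP + → 1 + 1 = 2. Stack: [2]
STORE_FAST i → i=2. Stack: []
LOAD_FAST i → push 2. Stack: [2]
LOAD_CONST → push 3. Stack: [2, 3]
COMPARE_OP bool(<) → 2 vs 3 = True. Stack: [True]
POP_JUMP_IF_FALSE → pop True; no jump. Stack: []
LOAD_FAST r → push 0. Stack: [0]
LOAD_CONST → push 10. Stack: [0, 10]
BINARY_OP % → 0 % 10 = 0. Stack: [0]
STORE_FAST r → r=0. Stack: []
LOAD_FAST_LOAD_FAST r,a → push 0,-8. Stack: [0, -8]
BINARY_OP * → 0 * -8 = 0. Stack: [0]
STORE_FAST r → r=0. Stack: []
LOAD_FAST i → push 2. Stack: [2]
LOAD_CONST → push 1. Stack: [2, 1]
BINARY_OP + → 2 + 1 = 3. Stack: [3]
STORE_FAST i → i=3. Stack: []
LOAD_FAST i → push 3. Stack: [3]
LOAD_CONST → push 3. Stack: [3, 3]
COMPARE_OP bool(<) → 3 vs 3 = False. Stack: [False]
POP_JUMP_IF_FALSE → pop False; jump. Stack: []
LOAD_FAST r → push 0. Stack: [0]
RETURN_VALUE → return 0.

0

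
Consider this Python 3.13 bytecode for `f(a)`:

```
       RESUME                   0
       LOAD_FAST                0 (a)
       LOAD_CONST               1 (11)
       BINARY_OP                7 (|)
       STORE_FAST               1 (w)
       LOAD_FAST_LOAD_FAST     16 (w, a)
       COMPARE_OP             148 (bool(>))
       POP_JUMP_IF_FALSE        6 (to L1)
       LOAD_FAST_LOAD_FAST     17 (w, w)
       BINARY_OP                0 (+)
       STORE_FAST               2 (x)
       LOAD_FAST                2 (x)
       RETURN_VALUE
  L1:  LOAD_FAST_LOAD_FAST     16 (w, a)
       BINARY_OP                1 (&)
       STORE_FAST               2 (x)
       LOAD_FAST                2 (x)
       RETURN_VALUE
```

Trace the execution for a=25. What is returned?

54

LOAD_FAST a → push 25. Stack: [25]
LOAD_CONST → push 11. Stack: [25, 11]
BINARY_OP | → 25 | 11 = 27. Stack: [27]
STORE_FAST w → w=27. Stack: []
LOAD_FAST_LOAD_FAST w,a → push 27,25. Stack: [27, 25]
COMPARE_OP bool(>) → 27 vs 25 = True. Stack: [True]
POP_JUMP_IF_FALSE → pop True; no jump. Stack: []
LOAD_FAST_LOAD_FAST w,w → push 27,27. Stack: [27, 27]
BINARY_OP + → 27 + 27 = 54. Stack: [54]
STORE_FAST x → x=54. Stack: []
LOAD_FAST x → push 54. Stack: [54]
RETURN_VALUE → return 54.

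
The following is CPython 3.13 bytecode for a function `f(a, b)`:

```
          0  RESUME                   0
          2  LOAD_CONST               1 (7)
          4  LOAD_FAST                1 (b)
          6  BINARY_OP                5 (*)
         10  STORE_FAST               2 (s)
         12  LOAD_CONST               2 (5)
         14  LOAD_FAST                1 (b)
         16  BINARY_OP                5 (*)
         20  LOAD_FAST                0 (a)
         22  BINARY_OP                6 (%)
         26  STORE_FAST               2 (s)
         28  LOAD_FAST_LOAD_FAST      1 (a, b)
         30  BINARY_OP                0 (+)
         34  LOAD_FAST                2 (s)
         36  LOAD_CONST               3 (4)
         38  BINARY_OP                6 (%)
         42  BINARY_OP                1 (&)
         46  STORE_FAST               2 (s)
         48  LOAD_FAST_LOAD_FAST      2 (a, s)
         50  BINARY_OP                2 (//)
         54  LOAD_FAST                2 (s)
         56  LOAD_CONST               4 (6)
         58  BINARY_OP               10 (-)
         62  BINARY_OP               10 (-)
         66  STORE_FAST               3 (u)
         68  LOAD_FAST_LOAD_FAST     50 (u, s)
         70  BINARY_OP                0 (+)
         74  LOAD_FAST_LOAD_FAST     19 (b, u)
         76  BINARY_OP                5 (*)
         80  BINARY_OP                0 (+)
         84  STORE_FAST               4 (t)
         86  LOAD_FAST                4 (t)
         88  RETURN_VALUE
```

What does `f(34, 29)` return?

1171

LOAD_CONST → push 7. Stack: [7]
LOAD_FAST b → push 29. Stack: [7, 29]
BINARY_OP * → 7 * 29 = 203. Stack: [203]
STORE_FAST s → s=203. Stack: []
LOAD_CONST → push 5. Stack: [5]
LOAD_FAST b → push 29. Stack: [5, 29]
BINARY_OP * → 5 * 29 = 145. Stack: [145]
LOAD_FAST a → push 34. Stack: [145, 34]
BINARY_OP % → 145 % 34 = 9. Stack: [9]
STORE_FAST s → s=9. Stack: []
LOAD_FAST_LOAD_FAST a,b → push 34,29. Stack: [34, 29]
BINARY_OP + → 34 + 29 = 63. Stack: [63]
LOAD_FAST s → push 9. Stack: [63, 9]
LOAD_CONST → push 4. Stack: [63, 9, 4]
BINARY_OP % → 9 % 4 = 1. Stack: [63, 1]
BINARY_OP & → 63 & 1 = 1. Stack: [1]
STORE_FAST s → s=1. Stack: []
LOAD_FAST_LOAD_FAST a,s → push 34,1. Stack: [34, 1]
BINARY_OP // → 34 // 1 = 34. Stack: [34]
LOAD_FAST s → push 1. Stack: [34, 1]
LOAD_CONST → push 6. Stack: [34, 1, 6]
BINARY_OP - → 1 - 6 = -5. Stack: [34, -5]
BINARY_OP - → 34 - -5 = 39. Stack: [39]
STORE_FAST u → u=39. Stack: []
LOAD_FAST_LOAD_FAST u,s → push 39,1. Stack: [39, 1]
BINARY_OP + → 39 + 1 = 40. Stack: [40]
LOAD_FAST_LOAD_FAST b,u → push 29,39. Stack: [40, 29, 39]
BINARY_OP * → 29 * 39 = 1131. Stack: [40, 1131]
BINARY_OP + → 40 + 1131 = 1171. Stack: [1171]
STORE_FAST t → t=1171. Stack: []
LOAD_FAST t → push 1171. Stack: [1171]
RETURN_VALUE → return 1171.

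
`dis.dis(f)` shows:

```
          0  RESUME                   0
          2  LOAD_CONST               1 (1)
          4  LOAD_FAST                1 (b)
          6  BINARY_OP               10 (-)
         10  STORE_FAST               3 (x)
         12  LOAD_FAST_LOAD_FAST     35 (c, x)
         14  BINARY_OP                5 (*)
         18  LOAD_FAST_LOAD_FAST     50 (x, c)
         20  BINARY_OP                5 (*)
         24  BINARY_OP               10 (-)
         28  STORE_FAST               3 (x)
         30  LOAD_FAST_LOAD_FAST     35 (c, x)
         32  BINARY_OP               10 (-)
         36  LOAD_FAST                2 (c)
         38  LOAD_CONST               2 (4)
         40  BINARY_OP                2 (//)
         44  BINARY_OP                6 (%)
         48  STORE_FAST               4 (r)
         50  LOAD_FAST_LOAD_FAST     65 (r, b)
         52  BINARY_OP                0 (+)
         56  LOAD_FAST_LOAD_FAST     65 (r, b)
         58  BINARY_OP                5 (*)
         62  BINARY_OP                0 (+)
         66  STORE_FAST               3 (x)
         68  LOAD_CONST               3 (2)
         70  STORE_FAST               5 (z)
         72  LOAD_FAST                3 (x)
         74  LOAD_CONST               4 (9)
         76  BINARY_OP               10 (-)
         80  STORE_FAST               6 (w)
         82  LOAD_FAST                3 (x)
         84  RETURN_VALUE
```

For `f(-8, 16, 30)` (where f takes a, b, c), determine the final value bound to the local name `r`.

2

LOAD_CONST → push 1. Stack: [1]
LOAD_FAST b → push 16. Stack: [1, 16]
BINARY_OP - → 1 - 16 = -15. Stack: [-15]
STORE_FAST x → x=-15. Stack: []
LOAD_FAST_LOAD_FAST c,x → push 30,-15. Stack: [30, -15]
BINARY_OP * → 30 * -15 = -450. Stack: [-450]
LOAD_FAST_LOAD_FAST x,c → push -15,30. Stack: [-450, -15, 30]
BINARY_OP * → -15 * 30 = -450. Stack: [-450, -450]
BINARY_OP - → -450 - -450 = 0. Stack: [0]
STORE_FAST x → x=0. Stack: []
LOAD_FAST_LOAD_FAST c,x → push 30,0. Stack: [30, 0]
BINARY_OP - → 30 - 0 = 30. Stack: [30]
LOAD_FAST c → push 30. Stack: [30, 30]
LOAD_CONST → push 4. Stack: [30, 30, 4]
BINARY_OP // → 30 // 4 = 7. Stack: [30, 7]
BINARY_OP % → 30 % 7 = 2. Stack: [2]
STORE_FAST r → r=2. Stack: []
LOAD_FAST_LOAD_FAST r,b → push 2,16. Stack: [2, 16]
BINARY_OP + → 2 + 16 = 18. Stack: [18]
LOAD_FAST_LOAD_FAST r,b → push 2,16. Stack: [18, 2, 16]
BINARY_OP * → 2 * 16 = 32. Stack: [18, 32]
BINARY_OP + → 18 + 32 = 50. Stack: [50]
STORE_FAST x → x=50. Stack: []
LOAD_CONST → push 2. Stack: [2]
STORE_FAST z → z=2. Stack: []
LOAD_FAST x → push 50. Stack: [50]
LOAD_CONST → push 9. Stack: [50, 9]
BINARY_OP - → 50 - 9 = 41. Stack: [41]
STORE_FAST w → w=41. Stack: []
LOAD_FAST x → push 50. Stack: [50]
RETURN_VALUE → return 50.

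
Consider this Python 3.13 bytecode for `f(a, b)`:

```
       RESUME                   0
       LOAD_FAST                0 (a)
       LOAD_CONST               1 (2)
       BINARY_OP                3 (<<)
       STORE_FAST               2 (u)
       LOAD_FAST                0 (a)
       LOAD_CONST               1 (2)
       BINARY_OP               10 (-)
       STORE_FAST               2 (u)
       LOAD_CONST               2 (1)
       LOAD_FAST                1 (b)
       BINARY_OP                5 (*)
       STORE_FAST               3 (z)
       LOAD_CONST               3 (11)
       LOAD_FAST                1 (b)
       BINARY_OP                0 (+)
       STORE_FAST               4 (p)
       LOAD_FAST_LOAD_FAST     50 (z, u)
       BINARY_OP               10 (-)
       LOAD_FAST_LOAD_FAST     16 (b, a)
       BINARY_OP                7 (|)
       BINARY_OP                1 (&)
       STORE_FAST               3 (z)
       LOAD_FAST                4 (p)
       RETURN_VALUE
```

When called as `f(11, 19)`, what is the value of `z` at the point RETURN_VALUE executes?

10

LOAD_FAST a → push 11. Stack: [11]
LOAD_CONST → push 2. Stack: [11, 2]
BINARY_OP << → 11 << 2 = 44. Stack: [44]
STORE_FAST u → u=44. Stack: []
LOAD_FAST a → push 11. Stack: [11]
LOAD_CONST → push 2. Stack: [11, 2]
BINARY_OP - → 11 - 2 = 9. Stack: [9]
STORE_FAST u → u=9. Stack: []
LOAD_CONST → push 1. Stack: [1]
LOAD_FAST b → push 19. Stack: [1, 19]
BINARY_OP * → 1 * 19 = 19. Stack: [19]
STORE_FAST z → z=19. Stack: []
LOAD_CONST → push 11. Stack: [11]
LOAD_FAST b → push 19. Stack: [11, 19]
BINARY_OP + → 11 + 19 = 30. Stack: [30]
STORE_FAST p → p=30. Stack: []
LOAD_FAST_LOAD_FAST z,u → push 19,9. Stack: [19, 9]
BINARY_OP - → 19 - 9 = 10. Stack: [10]
LOAD_FAST_LOAD_FAST b,a → push 19,11. Stack: [10, 19, 11]
BINARY_OP | → 19 | 11 = 27. Stack: [10, 27]
BINARY_OP & → 10 & 27 = 10. Stack: [10]
STORE_FAST z → z=10. Stack: []
LOAD_FAST p → push 30. Stack: [30]
RETURN_VALUE → return 30.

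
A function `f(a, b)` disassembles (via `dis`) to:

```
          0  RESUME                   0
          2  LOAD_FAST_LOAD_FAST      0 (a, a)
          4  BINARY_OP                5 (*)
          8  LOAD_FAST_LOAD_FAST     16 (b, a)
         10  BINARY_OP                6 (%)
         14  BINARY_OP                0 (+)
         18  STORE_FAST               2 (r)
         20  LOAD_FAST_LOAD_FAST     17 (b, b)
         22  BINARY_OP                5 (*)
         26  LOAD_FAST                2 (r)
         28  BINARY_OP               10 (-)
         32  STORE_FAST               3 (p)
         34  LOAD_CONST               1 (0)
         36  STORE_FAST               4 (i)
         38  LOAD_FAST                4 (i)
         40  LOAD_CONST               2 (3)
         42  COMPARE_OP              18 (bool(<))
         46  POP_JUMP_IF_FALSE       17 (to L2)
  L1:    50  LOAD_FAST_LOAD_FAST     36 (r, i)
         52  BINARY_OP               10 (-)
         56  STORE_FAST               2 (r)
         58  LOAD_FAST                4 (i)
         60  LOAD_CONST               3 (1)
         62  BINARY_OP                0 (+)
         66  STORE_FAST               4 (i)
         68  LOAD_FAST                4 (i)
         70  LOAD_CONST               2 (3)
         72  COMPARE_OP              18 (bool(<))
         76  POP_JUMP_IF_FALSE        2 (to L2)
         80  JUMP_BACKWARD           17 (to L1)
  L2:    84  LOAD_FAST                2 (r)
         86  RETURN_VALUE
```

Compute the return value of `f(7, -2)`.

51

LOAD_FAST_LOAD_FAST a,a → push 7,7. Stack: [7, 7]
BINARY_OP * → 7 * 7 = 49. Stack: [49]
LOAD_FAST_LOAD_FAST b,a → push -2,7. Stack: [49, -2, 7]
BINARY_OP % → -2 % 7 = 5. Stack: [49, 5]
BINARY_OP + → 49 + 5 = 54. Stack: [54]
STORE_FAST r → r=54. Stack: []
LOAD_FAST_LOAD_FAST b,b → push -2,-2. Stack: [-2, -2]
BINARY_OP * → -2 * -2 = 4. Stack: [4]
LOAD_FAST r → push 54. Stack: [4, 54]
BINARY_OP - → 4 - 54 = -50. Stack: [-50]
STORE_FAST p → p=-50. Stack: []
LOAD_CONST → push 0. Stack: [0]
STORE_FAST i → i=0. Stack: []
LOAD_FAST i → push 0. Stack: [0]
LOAD_CONST → push 3. Stack: [0, 3]
COMPARE_OP bool(<) → 0 vs 3 = True. Stack: [True]
POP_JUMP_IF_FALSE → pop True; no jump. Stack: []
LOAD_FAST_LOAD_FAST r,i → push 54,0. Stack: [54, 0]
BINARY_OP - → 54 - 0 = 54. Stack: [54]
STORE_FAST r → r=54. Stack: []
LOAD_FAST i → push 0. Stack: [0]
LOAD_CONST → push 1. Stack: [0, 1]
BINARY_OP + → 0 + 1 = 1. Stack: [1]
STORE_FAST i → i=1. Stack: []
LOAD_FAST i → push 1. Stack: [1]
LOAD_CONST → push 3. Stack: [1, 3]
COMPARE_OP bool(<) → 1 vs 3 = True. Stack: [True]
POP_JUMP_IF_FALSE → pop True; no jump. Stack: []
LOAD_FAST_LOAD_FAST r,i → push 54,1. Stack: [54, 1]
BINARY_OP - → 54 - 1 = 53. Stack: [53]
STORE_FAST r → r=53. Stack: []
LOAD_FAST i → push 1. Stack: [1]
LOAD_CONST → push 1. Stack: [1, 1]
BINARY_OP + → 1 + 1 = 2. Stack: [2]
STORE_FAST i → i=2. Stack: []
LOAD_FAST i → push 2. Stack: [2]
LOAD_CONST → push 3. Stack: [2, 3]
COMPARE_OP bool(<) → 2 vs 3 = True. Stack: [True]
POP_JUMP_IF_FALSE → pop True; no jump. Stack: []
LOAD_FAST_LOAD_FAST r,i → push 53,2. Stack: [53, 2]
BINARY_OP - → 53 - 2 = 51. Stack: [51]
STORE_FAST r → r=51. Stack: []
LOAD_FAST i → push 2. Stack: [2]
LOAD_CONST → push 1. Stack: [2, 1]
BINARY_OP + → 2 + 1 = 3. Stack: [3]
STORE_FAST i → i=3. Stack: []
LOAD_FAST i → push 3. Stack: [3]
LOAD_CONST → push 3. Stack: [3, 3]
COMPARE_OP bool(<) → 3 vs 3 = False. Stack: [False]
POP_JUMP_IF_FALSE → pop False; jump. Stack: []
LOAD_FAST r → push 51. Stack: [51]
RETURN_VALUE → return 51.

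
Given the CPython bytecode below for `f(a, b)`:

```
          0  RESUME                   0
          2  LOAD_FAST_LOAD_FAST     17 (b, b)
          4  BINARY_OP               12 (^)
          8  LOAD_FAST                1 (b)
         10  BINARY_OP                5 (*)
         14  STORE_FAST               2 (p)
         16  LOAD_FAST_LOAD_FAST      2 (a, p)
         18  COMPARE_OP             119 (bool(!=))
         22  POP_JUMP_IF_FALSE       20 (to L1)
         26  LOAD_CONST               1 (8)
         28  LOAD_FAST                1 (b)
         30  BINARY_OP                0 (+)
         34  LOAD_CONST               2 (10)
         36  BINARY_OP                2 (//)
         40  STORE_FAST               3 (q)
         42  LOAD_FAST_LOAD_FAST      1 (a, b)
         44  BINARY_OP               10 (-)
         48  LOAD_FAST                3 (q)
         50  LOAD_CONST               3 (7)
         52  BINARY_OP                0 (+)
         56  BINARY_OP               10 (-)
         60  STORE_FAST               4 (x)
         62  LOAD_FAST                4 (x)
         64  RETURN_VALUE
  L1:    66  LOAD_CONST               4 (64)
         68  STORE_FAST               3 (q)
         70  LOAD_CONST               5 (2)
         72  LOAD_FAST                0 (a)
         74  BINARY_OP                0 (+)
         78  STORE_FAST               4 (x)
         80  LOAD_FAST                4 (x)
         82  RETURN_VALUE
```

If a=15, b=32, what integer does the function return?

LOAD_FAST_LOAD_FAST b,b → push 32,32. Stack: [32, 32]
BINARY_OP ^ → 32 ^ 32 = 0. Stack: [0]
LOAD_FAST b → push 32. Stack: [0, 32]
BINARY_OP * → 0 * 32 = 0. Stack: [0]
STORE_FAST p → p=0. Stack: []
LOAD_FAST_LOAD_FAST a,p → push 15,0. Stack: [15, 0]
COMPARE_OP bool(!=) → 15 vs 0 = True. Stack: [True]
POP_JUMP_IF_FALSE → pop True; no jump. Stack: []
LOAD_CONST → push 8. Stack: [8]
LOAD_FAST b → push 32. Stack: [8, 32]
BINARY_OP + → 8 + 32 = 40. Stack: [40]
LOAD_CONST → push 10. Stack: [40, 10]
BINARY_OP // → 40 // 10 = 4. Stack: [4]
STORE_FAST q → q=4. Stack: []
LOAD_FAST_LOAD_FAST a,b → push 15,32. Stack: [15, 32]
BINARY_OP - → 15 - 32 = -17. Stack: [-17]
LOAD_FAST q → push 4. Stack: [-17, 4]
LOAD_CONST → push 7. Stack: [-17, 4, 7]
BINARY_OP + → 4 + 7 = 11. Stack: [-17, 11]
BINARY_OP - → -17 - 11 = -28. Stack: [-28]
STORE_FAST x → x=-28. Stack: []
LOAD_FAST x → push -28. Stack: [-28]
RETURN_VALUE → return -28.

-28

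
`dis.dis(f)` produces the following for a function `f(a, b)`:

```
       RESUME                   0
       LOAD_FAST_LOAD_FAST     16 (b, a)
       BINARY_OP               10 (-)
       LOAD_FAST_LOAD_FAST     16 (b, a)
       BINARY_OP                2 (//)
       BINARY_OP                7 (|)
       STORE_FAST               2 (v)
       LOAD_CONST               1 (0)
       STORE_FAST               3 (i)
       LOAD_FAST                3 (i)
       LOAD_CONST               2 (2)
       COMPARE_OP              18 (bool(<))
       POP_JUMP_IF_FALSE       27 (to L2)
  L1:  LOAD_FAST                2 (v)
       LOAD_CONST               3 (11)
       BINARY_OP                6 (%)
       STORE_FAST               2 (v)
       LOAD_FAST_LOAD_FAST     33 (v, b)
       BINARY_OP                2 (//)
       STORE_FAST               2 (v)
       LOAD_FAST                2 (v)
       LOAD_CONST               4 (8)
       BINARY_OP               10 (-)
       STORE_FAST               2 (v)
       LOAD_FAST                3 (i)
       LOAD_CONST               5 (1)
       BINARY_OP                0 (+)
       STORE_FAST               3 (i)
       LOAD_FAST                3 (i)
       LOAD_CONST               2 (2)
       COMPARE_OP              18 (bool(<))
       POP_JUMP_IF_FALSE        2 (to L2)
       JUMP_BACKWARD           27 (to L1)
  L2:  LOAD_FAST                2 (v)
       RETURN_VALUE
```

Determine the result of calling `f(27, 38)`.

LOAD_FAST_LOAD_FAST b,a → push 38,27. Stack: [38, 27]
BINARY_OP - → 38 - 27 = 11. Stack: [11]
LOAD_FAST_LOAD_FAST b,a → push 38,27. Stack: [11, 38, 27]
BINARY_OP // → 38 // 27 = 1. Stack: [11, 1]
BINARY_OP | → 11 | 1 = 11. Stack: [11]
STORE_FAST v → v=11. Stack: []
LOAD_CONST → push 0. Stack: [0]
STORE_FAST i → i=0. Stack: []
LOAD_FAST i → push 0. Stack: [0]
LOAD_CONST → push 2. Stack: [0, 2]
COMPARE_OP bool(<) → 0 vs 2 = True. Stack: [True]
POP_JUMP_IF_FALSE → pop True; no jump. Stack: []
LOAD_FAST v → push 11. Stack: [11]
LOAD_CONST → push 11. Stack: [11, 11]
BINARY_OP % → 11 % 11 = 0. Stack: [0]
STORE_FAST v → v=0. Stack: []
LOAD_FAST_LOAD_FAST v,b → push 0,38. Stack: [0, 38]
BINARY_OP // → 0 // 38 = 0. Stack: [0]
STORE_FAST v → v=0. Stack: []
LOAD_FAST v → push 0. Stack: [0]
LOAD_CONST → push 8. Stack: [0, 8]
BINARY_OP - → 0 - 8 = -8. Stack: [-8]
STORE_FAST v → v=-8. Stack: []
LOAD_FAST i → push 0. Stack: [0]
LOAD_CONST → push 1. Stack: [0, 1]
BINARY_OP + → 0 + 1 = 1. Stack: [1]
STORE_FAST i → i=1. Stack: []
LOAD_FAST i → push 1. Stack: [1]
LOAD_CONST → push 2. Stack: [1, 2]
COMPARE_OP bool(<) → 1 vs 2 = True. Stack: [True]
POP_JUMP_IF_FALSE → pop True; no jump. Stack: []
LOAD_FAST v → push -8. Stack: [-8]
LOAD_CONST → push 11. Stack: [-8, 11]
BINARY_OP % → -8 % 11 = 3. Stack: [3]
STORE_FAST v → v=3. Stack: []
LOAD_FAST_LOAD_FAST v,b → push 3,38. Stack: [3, 38]
BINARY_OP // → 3 // 38 = 0. Stack: [0]
STORE_FAST v → v=0. Stack: []
LOAD_FAST v → push 0. Stack: [0]
LOAD_CONST → push 8. Stack: [0, 8]
BINARY_OP - → 0 - 8 = -8. Stack: [-8]
STORE_FAST v → v=-8. Stack: []
LOAD_FAST i → push 1. Stack: [1]
LOAD_CONST → push 1. Stack: [1, 1]
BINARY_OP + → 1 + 1 = 2. Stack: [2]
STORE_FAST i → i=2. Stack: []
LOAD_FAST i → push 2. Stack: [2]
LOAD_CONST → push 2. Stack: [2, 2]
COMPARE_OP bool(<) → 2 vs 2 = False. Stack: [False]
POP_JUMP_IF_FALSE → pop False; jump. Stack: []
LOAD_FAST v → push -8. Stack: [-8]
RETURN_VALUE → return -8.

-8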